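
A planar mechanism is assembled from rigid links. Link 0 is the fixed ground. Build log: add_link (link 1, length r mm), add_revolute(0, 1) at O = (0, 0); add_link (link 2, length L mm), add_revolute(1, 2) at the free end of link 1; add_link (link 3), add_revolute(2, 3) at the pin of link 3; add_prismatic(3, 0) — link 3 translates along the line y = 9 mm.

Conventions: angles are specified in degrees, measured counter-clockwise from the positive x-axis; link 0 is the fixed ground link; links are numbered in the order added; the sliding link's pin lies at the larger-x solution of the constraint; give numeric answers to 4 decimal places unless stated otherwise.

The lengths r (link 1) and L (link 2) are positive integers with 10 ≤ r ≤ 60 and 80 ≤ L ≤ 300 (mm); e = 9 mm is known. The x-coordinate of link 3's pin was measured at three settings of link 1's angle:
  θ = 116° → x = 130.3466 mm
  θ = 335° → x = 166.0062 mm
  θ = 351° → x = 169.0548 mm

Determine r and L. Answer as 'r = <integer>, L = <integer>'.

constraint per measurement: (x − r cos θ)² + (r sin θ − e)² = L²
subtracting the θ₁ and θ₂ equations cancels the r² and L² terms:
r = (x₁² − x₂²) / (2[(x₁cos θ₁ + e sin θ₁) − (x₂cos θ₂ + e sin θ₂)]) = 27.0000 → r = 27
L² = (x₁ − r cos θ₁)² + (r sin θ₁ − e)² = 20448.9924 → L = 143.0000 → L = 143
check at θ₃=351°: x = 169.0548 (printed 169.0548) ✓

r = 27, L = 143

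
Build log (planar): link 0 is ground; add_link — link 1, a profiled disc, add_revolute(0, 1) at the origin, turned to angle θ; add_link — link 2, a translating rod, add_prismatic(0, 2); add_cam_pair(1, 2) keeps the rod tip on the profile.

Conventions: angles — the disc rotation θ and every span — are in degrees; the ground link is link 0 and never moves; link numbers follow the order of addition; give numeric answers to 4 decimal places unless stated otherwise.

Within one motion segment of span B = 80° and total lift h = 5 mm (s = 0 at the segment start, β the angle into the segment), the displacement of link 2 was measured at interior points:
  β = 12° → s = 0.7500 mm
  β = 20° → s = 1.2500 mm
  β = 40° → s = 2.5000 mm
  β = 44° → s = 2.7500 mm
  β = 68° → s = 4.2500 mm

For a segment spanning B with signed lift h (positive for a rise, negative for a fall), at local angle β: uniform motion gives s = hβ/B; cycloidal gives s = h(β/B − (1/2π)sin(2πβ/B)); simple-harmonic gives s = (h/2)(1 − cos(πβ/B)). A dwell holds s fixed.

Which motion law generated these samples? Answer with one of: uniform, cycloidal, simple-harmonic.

candidates at β/B = r: uniform s = h·r (linear in β); cycloidal s = h·(r − sin(2πr)/(2π)); simple-harmonic s = (h/2)(1 − cos(πr))
β=12°: printed 0.7500 | uniform 0.7500, cycloidal 0.1062, simple-harmonic 0.2725
β=20°: printed 1.2500 | uniform 1.2500, cycloidal 0.4542, simple-harmonic 0.7322
β=40°: printed 2.5000 | uniform 2.5000, cycloidal 2.5000, simple-harmonic 2.5000
β=44°: printed 2.7500 | uniform 2.7500, cycloidal 2.9959, simple-harmonic 2.8911
β=68°: printed 4.2500 | uniform 4.2500, cycloidal 4.8938, simple-harmonic 4.7275
only one law matches every sample → uniform

uniform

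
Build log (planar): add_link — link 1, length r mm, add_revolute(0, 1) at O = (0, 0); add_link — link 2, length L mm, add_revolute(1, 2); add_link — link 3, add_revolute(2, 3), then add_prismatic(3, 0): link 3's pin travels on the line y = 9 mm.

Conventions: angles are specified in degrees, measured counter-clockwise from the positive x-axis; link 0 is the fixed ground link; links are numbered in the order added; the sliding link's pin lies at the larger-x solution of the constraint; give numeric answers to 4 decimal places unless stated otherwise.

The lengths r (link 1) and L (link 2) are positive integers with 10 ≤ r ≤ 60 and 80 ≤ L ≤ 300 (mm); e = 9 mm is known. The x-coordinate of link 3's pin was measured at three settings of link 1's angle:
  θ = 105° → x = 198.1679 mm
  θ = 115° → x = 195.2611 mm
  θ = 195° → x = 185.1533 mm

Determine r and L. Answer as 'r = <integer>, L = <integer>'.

constraint per measurement: (x − r cos θ)² + (r sin θ − e)² = L²
subtracting the θ₁ and θ₂ equations cancels the r² and L² terms:
r = (x₁² − x₂²) / (2[(x₁cos θ₁ + e sin θ₁) − (x₂cos θ₂ + e sin θ₂)]) = 17.9996 → r = 18
L² = (x₁ − r cos θ₁)² + (r sin θ₁ − e)² = 41208.9832 → L = 203.0000 → L = 203
check at θ₃=195°: x = 185.1533 (printed 185.1533) ✓

r = 18, L = 203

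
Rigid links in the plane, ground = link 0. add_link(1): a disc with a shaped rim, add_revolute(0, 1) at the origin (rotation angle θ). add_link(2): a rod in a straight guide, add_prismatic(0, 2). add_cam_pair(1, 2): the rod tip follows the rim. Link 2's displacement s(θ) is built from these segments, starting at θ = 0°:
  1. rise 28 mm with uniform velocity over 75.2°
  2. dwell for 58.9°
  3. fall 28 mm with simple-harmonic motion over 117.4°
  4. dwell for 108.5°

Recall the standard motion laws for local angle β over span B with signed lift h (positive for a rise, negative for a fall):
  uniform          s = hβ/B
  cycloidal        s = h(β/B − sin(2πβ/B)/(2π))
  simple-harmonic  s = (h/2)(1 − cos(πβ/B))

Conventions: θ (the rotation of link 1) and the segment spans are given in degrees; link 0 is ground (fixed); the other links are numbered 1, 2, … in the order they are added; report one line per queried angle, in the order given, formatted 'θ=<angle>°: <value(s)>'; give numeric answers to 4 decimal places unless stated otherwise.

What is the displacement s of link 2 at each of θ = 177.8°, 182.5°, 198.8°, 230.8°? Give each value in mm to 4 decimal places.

segment 1 (0° to 75.2°, uniform, h = 28) is passed completely: s = 0.0000 + (28) = 28.0000
segment 2 (75.2° to 134.1°, dwell): s unchanged at 28.0000
θ = 177.8° falls in segment 3 (134.1° to 251.5°, simple-harmonic, h = -28): β = 177.8 − 134.1 = 43.7°, B = 117.4°; Δs = -28/2·(1 − cos(π·0.3722)) = -8.5301; s = 28.0000 − 8.5301 = 19.4699
θ = 182.5° falls in segment 3 (134.1° to 251.5°, simple-harmonic, h = -28): β = 182.5 − 134.1 = 48.4°, B = 117.4°; Δs = -28/2·(1 − cos(π·0.4123)) = -10.1899; s = 28.0000 − 10.1899 = 17.8101
θ = 198.8° falls in segment 3 (134.1° to 251.5°, simple-harmonic, h = -28): β = 198.8 − 134.1 = 64.7°, B = 117.4°; Δs = -28/2·(1 − cos(π·0.5511)) = -16.2382; s = 28.0000 − 16.2382 = 11.7618
θ = 230.8° falls in segment 3 (134.1° to 251.5°, simple-harmonic, h = -28): β = 230.8 − 134.1 = 96.7°, B = 117.4°; Δs = -28/2·(1 − cos(π·0.8237)) = -25.9065; s = 28.0000 − 25.9065 = 2.0935

θ=177.8°: 19.4699
θ=182.5°: 17.8101
θ=198.8°: 11.7618
θ=230.8°: 2.0935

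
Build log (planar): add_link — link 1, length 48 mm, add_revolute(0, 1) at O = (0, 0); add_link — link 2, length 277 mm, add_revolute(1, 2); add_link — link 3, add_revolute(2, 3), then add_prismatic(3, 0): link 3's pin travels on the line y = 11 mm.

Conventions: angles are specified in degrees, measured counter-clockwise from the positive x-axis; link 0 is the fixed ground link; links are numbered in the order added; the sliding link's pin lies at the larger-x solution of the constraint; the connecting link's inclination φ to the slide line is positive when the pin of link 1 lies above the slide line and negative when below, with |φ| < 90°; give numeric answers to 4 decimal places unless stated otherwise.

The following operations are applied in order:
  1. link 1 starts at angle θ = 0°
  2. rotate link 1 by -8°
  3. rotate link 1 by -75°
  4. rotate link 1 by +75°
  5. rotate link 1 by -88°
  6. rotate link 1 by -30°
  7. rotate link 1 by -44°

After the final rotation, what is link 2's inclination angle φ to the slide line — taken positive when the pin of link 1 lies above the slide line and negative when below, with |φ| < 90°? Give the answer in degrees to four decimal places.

geometry: r = 48 mm, L = 277 mm, e = 11 mm; θ starts at 0°
rotate link 1 by -8°: θ ← 0° -8° = -8°
rotate link 1 by -75°: θ ← -8° -75° = -83°
rotate link 1 by +75°: θ ← -83° +75° = -8°
rotate link 1 by -88°: θ ← -8° -88° = -96°
rotate link 1 by -30°: θ ← -96° -30° = -126°
rotate link 1 by -44°: θ ← -126° -44° = -170°
h = r sin θ − e = -8.335113 − 11 = -19.335113
sin φ = h / L = -19.335113 / 277 = -0.06980185
φ = arcsin(-0.06980185) = -4.002606°

-4.0026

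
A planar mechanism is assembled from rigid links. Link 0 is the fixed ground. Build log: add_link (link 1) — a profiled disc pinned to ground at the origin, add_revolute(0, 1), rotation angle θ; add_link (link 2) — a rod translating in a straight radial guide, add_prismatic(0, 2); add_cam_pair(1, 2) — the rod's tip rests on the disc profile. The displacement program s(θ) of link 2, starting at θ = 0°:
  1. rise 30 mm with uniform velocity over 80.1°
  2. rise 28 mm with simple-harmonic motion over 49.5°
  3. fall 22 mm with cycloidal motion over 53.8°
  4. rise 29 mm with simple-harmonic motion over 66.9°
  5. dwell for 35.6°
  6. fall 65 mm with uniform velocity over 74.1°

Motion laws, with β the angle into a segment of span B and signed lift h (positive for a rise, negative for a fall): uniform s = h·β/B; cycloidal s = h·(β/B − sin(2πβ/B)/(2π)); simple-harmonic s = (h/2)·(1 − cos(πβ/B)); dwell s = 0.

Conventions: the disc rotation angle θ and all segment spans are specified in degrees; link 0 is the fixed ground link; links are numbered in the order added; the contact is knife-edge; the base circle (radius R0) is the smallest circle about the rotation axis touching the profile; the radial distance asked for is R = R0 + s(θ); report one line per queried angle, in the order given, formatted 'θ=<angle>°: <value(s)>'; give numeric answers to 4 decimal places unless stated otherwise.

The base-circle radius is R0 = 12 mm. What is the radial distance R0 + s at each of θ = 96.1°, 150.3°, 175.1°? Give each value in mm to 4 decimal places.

seg 1 [0°–80.1°] uniform, h=30: full span → s += 30 → s = 30.0000
seg 2 [80.1°–129.6°] simple-harmonic, h=28: θ=96.1° here. β=16, B=49.5. 28/2·(1 − cos(π·0.3232)) = 6.6188 → s = 36.6188
seg 2 [80.1°–129.6°] simple-harmonic, h=28: full span → s += 28 → s = 58.0000
seg 3 [129.6°–183.4°] cycloidal, h=-22: θ=150.3° here. β=20.7, B=53.8. -22·(0.3848 − sin(2π·0.3848)/(2π)) = -6.1452 → s = 51.8548
seg 3 [129.6°–183.4°] cycloidal, h=-22: θ=175.1° here. β=45.5, B=53.8. -22·(0.8457 − sin(2π·0.8457)/(2π)) = -21.4929 → s = 36.5071
θ=96.1°: R = R0 + s = 12 + 36.6188 = 48.6188
θ=150.3°: R = R0 + s = 12 + 51.8548 = 63.8548
θ=175.1°: R = R0 + s = 12 + 36.5071 = 48.5071

θ=96.1°: 48.6188
θ=150.3°: 63.8548
θ=175.1°: 48.5071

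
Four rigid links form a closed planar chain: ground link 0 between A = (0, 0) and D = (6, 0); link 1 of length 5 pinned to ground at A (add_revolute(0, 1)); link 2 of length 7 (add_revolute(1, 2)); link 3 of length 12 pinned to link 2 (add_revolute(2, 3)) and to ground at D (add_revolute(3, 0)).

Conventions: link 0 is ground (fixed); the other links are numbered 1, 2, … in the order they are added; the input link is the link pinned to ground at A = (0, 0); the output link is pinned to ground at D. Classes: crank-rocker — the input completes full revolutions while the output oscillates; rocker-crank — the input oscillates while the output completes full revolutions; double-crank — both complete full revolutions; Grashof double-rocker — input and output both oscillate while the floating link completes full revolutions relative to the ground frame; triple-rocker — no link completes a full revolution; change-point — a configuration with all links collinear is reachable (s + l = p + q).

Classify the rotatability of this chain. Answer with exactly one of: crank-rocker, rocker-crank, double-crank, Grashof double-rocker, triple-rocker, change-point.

lengths: ground=6, input=5, coupler=7, output=12
sorted: s=5 (shortest), l=12 (longest), p+q=13
s + l = 17 vs p + q = 13
s + l > p + q → non-Grashof → no link fully rotates → triple-rocker

triple-rocker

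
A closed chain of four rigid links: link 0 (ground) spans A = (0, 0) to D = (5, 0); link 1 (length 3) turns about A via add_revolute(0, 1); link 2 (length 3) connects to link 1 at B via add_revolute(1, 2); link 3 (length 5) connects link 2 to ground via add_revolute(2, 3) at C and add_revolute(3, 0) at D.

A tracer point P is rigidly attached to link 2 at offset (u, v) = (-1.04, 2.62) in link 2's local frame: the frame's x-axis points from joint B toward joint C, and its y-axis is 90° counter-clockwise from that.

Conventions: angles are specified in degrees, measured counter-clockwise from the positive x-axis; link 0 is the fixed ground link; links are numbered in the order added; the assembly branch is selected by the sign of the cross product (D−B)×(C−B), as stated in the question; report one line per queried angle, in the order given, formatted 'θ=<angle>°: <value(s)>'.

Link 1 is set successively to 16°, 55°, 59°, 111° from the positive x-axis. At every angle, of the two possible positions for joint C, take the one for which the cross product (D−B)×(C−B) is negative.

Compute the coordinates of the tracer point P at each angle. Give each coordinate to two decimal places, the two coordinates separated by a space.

A=(0,0), D=(5.00,0)
θ=16°: B = A + 3.00·(cos16°, sin16°) = (2.8838, 0.8269)
θ=16°: |BD| = 2.2720
θ=16°: circle(B,3.00) ∩ circle(D,5.00): a=-2.3851, h=1.8198
θ=16°:   candidates: C₊=(1.3246,3.3899) cross=4.135; C₋=(0.0000,0.0000) cross=-4.135
θ=16°:   branch - wants cross < 0 → take C=(0.0000,0.0000) (cross=-4.135)
θ=16°: ex = (C−B)/|BC| = (-0.9613,-0.2756); ey = (0.2756,-0.9613)
θ=16°: P = B + -1.04·ex + 2.62·ey = (4.6057,-1.4049)
θ=55°: B = A + 3.00·(cos55°, sin55°) = (1.7207, 2.4575)
θ=55°: |BD| = 4.0979
θ=55°: circle(B,3.00) ∩ circle(D,5.00): a=0.0967, h=2.9984
θ=55°:   candidates: C₊=(3.5963,4.7989) cross=12.287; C₋=(-0.0000,0.0000) cross=-12.287
θ=55°:   branch - wants cross < 0 → take C=(-0.0000,0.0000) (cross=-12.287)
θ=55°: ex = (C−B)/|BC| = (-0.5736,-0.8192); ey = (0.8192,-0.5736)
θ=55°: P = B + -1.04·ex + 2.62·ey = (4.4634,1.8066)
θ=59°: B = A + 3.00·(cos59°, sin59°) = (1.5451, 2.5715)
θ=59°: |BD| = 4.3068
θ=59°: circle(B,3.00) ∩ circle(D,5.00): a=0.2959, h=2.9854
θ=59°:   candidates: C₊=(3.5650,4.7896) cross=12.858; C₋=(-0.0000,0.0000) cross=-12.858
θ=59°:   branch - wants cross < 0 → take C=(-0.0000,0.0000) (cross=-12.858)
θ=59°: ex = (C−B)/|BC| = (-0.5150,-0.8572); ey = (0.8572,-0.5150)
θ=59°: P = B + -1.04·ex + 2.62·ey = (4.3265,2.1136)
θ=111°: B = A + 3.00·(cos111°, sin111°) = (-1.0751, 2.8007)
θ=111°: |BD| = 6.6896
θ=111°: circle(B,3.00) ∩ circle(D,5.00): a=2.1489, h=2.0933
θ=111°:   candidates: C₊=(1.7528,3.8021) cross=14.004; C₋=(-0.0000,-0.0000) cross=-14.004
θ=111°:   branch - wants cross < 0 → take C=(-0.0000,-0.0000) (cross=-14.004)
θ=111°: ex = (C−B)/|BC| = (0.3584,-0.9336); ey = (0.9336,0.3584)
θ=111°: P = B + -1.04·ex + 2.62·ey = (0.9982,4.7106)

θ=16°: 4.61 -1.40
θ=55°: 4.46 1.81
θ=59°: 4.33 2.11
θ=111°: 1.00 4.71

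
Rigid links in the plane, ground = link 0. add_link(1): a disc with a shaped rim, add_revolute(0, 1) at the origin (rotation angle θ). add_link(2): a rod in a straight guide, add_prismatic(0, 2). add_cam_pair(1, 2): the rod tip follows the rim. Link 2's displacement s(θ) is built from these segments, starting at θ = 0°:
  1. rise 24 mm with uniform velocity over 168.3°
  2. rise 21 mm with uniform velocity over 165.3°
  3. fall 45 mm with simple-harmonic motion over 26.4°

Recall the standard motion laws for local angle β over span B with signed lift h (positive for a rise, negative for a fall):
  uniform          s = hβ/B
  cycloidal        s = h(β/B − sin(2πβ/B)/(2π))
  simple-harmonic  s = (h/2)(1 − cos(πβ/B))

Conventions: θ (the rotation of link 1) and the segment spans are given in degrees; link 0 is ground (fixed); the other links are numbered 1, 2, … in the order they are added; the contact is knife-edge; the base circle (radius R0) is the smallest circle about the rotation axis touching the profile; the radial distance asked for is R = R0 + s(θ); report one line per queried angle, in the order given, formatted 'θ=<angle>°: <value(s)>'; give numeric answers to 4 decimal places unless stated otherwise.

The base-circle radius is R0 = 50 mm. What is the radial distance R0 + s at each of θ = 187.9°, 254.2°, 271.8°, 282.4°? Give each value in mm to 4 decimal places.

segment 1 (0° to 168.3°, uniform, h = 24) is passed completely: s = 0.0000 + (24) = 24.0000
θ = 187.9° falls in segment 2 (168.3° to 333.6°, uniform, h = 21): β = 187.9 − 168.3 = 19.6°, B = 165.3°; Δs = 21·19.6/165.3 = 2.4900; s = 24.0000 + 2.4900 = 26.4900
θ = 254.2° falls in segment 2 (168.3° to 333.6°, uniform, h = 21): β = 254.2 − 168.3 = 85.9°, B = 165.3°; Δs = 21·85.9/165.3 = 10.9129; s = 24.0000 + 10.9129 = 34.9129
θ = 271.8° falls in segment 2 (168.3° to 333.6°, uniform, h = 21): β = 271.8 − 168.3 = 103.5°, B = 165.3°; Δs = 21·103.5/165.3 = 13.1488; s = 24.0000 + 13.1488 = 37.1488
θ = 282.4° falls in segment 2 (168.3° to 333.6°, uniform, h = 21): β = 282.4 − 168.3 = 114.1°, B = 165.3°; Δs = 21·114.1/165.3 = 14.4955; s = 24.0000 + 14.4955 = 38.4955
θ=187.9°: R = R0 + s = 50 + 26.4900 = 76.4900
θ=254.2°: R = R0 + s = 50 + 34.9129 = 84.9129
θ=271.8°: R = R0 + s = 50 + 37.1488 = 87.1488
θ=282.4°: R = R0 + s = 50 + 38.4955 = 88.4955

θ=187.9°: 76.4900
θ=254.2°: 84.9129
θ=271.8°: 87.1488
θ=282.4°: 88.4955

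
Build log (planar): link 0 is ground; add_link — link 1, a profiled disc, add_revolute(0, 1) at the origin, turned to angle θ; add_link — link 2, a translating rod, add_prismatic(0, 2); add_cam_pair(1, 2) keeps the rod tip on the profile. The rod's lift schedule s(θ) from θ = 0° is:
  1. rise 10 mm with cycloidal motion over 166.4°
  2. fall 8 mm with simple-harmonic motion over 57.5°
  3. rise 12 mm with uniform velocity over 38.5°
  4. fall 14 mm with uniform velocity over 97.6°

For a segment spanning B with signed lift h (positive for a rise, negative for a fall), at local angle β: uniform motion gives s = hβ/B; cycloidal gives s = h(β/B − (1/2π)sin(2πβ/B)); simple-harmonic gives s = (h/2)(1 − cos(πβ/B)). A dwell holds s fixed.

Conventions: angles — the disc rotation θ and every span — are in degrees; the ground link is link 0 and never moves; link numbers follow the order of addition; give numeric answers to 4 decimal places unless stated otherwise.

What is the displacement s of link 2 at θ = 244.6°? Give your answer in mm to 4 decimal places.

seg 1 [0°–166.4°] cycloidal, h=10: full span → s += 10 → s = 10.0000
seg 2 [166.4°–223.9°] simple-harmonic, h=-8: full span → s += -8 → s = 2.0000
seg 3 [223.9°–262.4°] uniform, h=12: θ=244.6° here. β=20.7, B=38.5. 12·20.7/38.5 = 6.4519 → s = 8.4519

8.4519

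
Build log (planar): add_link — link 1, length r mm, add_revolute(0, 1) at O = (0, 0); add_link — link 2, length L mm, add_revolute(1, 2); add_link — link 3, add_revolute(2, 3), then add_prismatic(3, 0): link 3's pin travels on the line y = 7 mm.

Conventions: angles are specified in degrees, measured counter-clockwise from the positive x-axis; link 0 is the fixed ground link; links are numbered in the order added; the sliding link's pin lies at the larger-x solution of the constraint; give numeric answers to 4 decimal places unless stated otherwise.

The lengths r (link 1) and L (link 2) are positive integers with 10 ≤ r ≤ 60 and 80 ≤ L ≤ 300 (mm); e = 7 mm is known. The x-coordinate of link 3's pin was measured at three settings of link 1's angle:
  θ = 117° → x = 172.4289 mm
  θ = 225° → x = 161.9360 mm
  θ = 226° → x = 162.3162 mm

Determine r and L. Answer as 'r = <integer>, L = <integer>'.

constraint per measurement: (x − r cos θ)² + (r sin θ − e)² = L²
subtracting the θ₁ and θ₂ equations cancels the r² and L² terms:
r = (x₁² − x₂²) / (2[(x₁cos θ₁ + e sin θ₁) − (x₂cos θ₂ + e sin θ₂)]) = 36.9999 → r = 37
L² = (x₁ − r cos θ₁)² + (r sin θ₁ − e)² = 36480.9843 → L = 191.0000 → L = 191
check at θ₃=226°: x = 162.3162 (printed 162.3162) ✓

r = 37, L = 191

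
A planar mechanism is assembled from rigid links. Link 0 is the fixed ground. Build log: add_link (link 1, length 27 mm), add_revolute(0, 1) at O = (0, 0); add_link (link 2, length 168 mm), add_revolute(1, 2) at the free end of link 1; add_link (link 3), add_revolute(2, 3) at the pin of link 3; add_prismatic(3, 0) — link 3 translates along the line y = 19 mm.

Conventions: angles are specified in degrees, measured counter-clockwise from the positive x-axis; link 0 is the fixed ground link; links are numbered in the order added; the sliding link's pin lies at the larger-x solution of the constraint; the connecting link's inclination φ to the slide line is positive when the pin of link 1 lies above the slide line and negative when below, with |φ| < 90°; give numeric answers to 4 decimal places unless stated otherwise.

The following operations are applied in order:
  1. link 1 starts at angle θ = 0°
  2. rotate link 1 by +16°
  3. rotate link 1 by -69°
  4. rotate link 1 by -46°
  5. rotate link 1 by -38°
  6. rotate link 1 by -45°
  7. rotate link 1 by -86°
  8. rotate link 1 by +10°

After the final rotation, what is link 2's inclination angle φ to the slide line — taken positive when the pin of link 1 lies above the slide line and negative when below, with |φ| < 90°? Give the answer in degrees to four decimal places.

geometry: r = 27 mm, L = 168 mm, e = 19 mm; θ starts at 0°
rotate link 1 by +16°: θ ← 0° +16° = 16°
rotate link 1 by -69°: θ ← 16° -69° = -53°
rotate link 1 by -46°: θ ← -53° -46° = -99°
rotate link 1 by -38°: θ ← -99° -38° = -137°
rotate link 1 by -45°: θ ← -137° -45° = -182°
rotate link 1 by -86°: θ ← -182° -86° = -268°
rotate link 1 by +10°: θ ← -268° +10° = -258°
h = r sin θ − e = 26.409985 − 19 = 7.409985
sin φ = h / L = 7.409985 / 168 = 0.04410705
φ = arcsin(0.04410705) = 2.527968°

2.5280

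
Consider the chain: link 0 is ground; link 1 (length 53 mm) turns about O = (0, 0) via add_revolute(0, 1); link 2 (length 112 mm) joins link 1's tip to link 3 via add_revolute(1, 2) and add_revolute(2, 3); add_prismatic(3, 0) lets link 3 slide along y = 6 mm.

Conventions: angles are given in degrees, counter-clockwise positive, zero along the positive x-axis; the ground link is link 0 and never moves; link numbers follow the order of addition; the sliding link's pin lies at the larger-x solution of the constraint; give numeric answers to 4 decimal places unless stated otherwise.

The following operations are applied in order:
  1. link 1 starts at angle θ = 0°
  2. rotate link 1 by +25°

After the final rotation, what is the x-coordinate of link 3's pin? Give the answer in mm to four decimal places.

geometry: r = 53 mm, L = 112 mm, e = 6 mm; θ starts at 0°
rotate link 1 by +25°: θ ← 0° +25° = 25°
crank pin P = (r cos θ, r sin θ) = (48.034313, 22.398768)
h = r sin θ − e = 22.398768 − 6 = 16.398768
x = r cos θ + √(L² − h²) = 48.034313 + 110.792962 = 158.827275

158.8273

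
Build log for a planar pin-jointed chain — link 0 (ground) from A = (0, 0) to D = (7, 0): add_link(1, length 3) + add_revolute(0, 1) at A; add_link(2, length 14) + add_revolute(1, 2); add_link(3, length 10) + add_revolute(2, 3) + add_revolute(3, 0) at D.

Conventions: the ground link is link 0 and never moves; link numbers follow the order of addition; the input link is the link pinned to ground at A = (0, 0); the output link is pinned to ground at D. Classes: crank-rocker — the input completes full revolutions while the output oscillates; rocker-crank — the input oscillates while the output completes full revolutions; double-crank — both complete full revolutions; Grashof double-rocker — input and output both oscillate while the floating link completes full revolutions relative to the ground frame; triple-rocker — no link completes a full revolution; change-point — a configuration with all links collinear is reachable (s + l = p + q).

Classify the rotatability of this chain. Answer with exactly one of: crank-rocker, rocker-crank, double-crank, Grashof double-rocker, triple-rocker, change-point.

lengths: ground=7, input=3, coupler=14, output=10
sorted: s=3 (shortest), l=14 (longest), p+q=17
s + l = 17 vs p + q = 17
s + l = p + q → change-point (collinear configuration reachable)

change-point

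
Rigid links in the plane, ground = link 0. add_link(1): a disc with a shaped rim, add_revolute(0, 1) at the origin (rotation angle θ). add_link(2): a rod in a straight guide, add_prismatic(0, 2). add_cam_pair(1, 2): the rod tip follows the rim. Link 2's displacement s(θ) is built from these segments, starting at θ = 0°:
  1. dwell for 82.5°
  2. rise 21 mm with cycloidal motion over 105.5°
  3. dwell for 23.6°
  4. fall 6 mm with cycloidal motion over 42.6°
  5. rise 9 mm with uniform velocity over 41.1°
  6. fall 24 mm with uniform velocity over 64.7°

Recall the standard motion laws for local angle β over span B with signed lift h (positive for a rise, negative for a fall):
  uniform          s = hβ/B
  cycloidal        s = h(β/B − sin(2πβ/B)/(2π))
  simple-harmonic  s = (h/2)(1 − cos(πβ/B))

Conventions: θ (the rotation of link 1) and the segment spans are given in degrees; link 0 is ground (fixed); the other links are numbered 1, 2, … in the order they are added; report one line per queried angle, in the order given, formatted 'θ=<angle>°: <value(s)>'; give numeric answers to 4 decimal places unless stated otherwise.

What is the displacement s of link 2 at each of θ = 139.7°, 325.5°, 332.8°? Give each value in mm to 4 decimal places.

segment 1 (0° to 82.5°, dwell): s unchanged at 0.0000
θ = 139.7° falls in segment 2 (82.5° to 188°, cycloidal, h = 21): β = 139.7 − 82.5 = 57.2°, B = 105.5°; Δs = 21·(0.5422 − sin(2π·0.5422)/(2π)) = 12.2612; s = 0.0000 + 12.2612 = 12.2612
segment 2 (82.5° to 188°, cycloidal, h = 21) is passed completely: s = 0.0000 + (21) = 21.0000
segment 3 (188° to 211.6°, dwell): s unchanged at 21.0000
segment 4 (211.6° to 254.2°, cycloidal, h = -6) is passed completely: s = 21.0000 + (-6) = 15.0000
segment 5 (254.2° to 295.3°, uniform, h = 9) is passed completely: s = 15.0000 + (9) = 24.0000
θ = 325.5° falls in segment 6 (295.3° to 360°, uniform, h = -24): β = 325.5 − 295.3 = 30.2°, B = 64.7°; Δs = -24·30.2/64.7 = -11.2025; s = 24.0000 − 11.2025 = 12.7975
θ = 332.8° falls in segment 6 (295.3° to 360°, uniform, h = -24): β = 332.8 − 295.3 = 37.5°, B = 64.7°; Δs = -24·37.5/64.7 = -13.9104; s = 24.0000 − 13.9104 = 10.0896

θ=139.7°: 12.2612
θ=325.5°: 12.7975
θ=332.8°: 10.0896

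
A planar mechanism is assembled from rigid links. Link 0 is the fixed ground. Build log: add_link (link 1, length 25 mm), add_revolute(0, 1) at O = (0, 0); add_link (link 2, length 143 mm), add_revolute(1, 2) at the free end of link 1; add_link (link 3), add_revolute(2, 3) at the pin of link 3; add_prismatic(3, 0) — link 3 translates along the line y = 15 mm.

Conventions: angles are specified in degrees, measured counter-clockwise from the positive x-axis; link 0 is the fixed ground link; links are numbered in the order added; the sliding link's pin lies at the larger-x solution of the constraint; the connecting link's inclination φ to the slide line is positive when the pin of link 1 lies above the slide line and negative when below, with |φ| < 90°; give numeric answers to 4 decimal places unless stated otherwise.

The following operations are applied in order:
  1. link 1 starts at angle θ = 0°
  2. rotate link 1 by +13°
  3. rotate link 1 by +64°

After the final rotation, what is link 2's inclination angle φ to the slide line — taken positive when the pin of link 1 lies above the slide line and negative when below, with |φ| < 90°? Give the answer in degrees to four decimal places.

geometry: r = 25 mm, L = 143 mm, e = 15 mm; θ starts at 0°
rotate link 1 by +13°: θ ← 0° +13° = 13°
rotate link 1 by +64°: θ ← 13° +64° = 77°
h = r sin θ − e = 24.359252 − 15 = 9.359252
sin φ = h / L = 9.359252 / 143 = 0.06544931
φ = arcsin(0.06544931) = 3.752652°

3.7527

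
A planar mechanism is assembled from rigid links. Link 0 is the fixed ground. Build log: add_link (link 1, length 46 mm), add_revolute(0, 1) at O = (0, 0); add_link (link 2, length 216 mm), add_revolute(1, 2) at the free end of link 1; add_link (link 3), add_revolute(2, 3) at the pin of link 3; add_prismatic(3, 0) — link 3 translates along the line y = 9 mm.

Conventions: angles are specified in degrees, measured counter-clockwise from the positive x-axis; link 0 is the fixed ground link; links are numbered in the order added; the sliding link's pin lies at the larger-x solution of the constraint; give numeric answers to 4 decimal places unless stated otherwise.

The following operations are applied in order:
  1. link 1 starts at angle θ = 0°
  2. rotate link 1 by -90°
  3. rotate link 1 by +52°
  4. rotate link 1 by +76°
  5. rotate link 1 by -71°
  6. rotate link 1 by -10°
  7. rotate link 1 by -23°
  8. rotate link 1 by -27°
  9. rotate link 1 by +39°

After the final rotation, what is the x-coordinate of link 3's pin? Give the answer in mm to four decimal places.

geometry: r = 46 mm, L = 216 mm, e = 9 mm; θ starts at 0°
rotate link 1 by -90°: θ ← 0° -90° = -90°
rotate link 1 by +52°: θ ← -90° +52° = -38°
rotate link 1 by +76°: θ ← -38° +76° = 38°
rotate link 1 by -71°: θ ← 38° -71° = -33°
rotate link 1 by -10°: θ ← -33° -10° = -43°
rotate link 1 by -23°: θ ← -43° -23° = -66°
rotate link 1 by -27°: θ ← -66° -27° = -93°
rotate link 1 by +39°: θ ← -93° +39° = -54°
crank pin P = (r cos θ, r sin θ) = (27.038122, -37.214782)
h = r sin θ − e = -37.214782 − 9 = -46.214782
x = r cos θ + √(L² − h²) = 27.038122 + 210.998090 = 238.036212

238.0362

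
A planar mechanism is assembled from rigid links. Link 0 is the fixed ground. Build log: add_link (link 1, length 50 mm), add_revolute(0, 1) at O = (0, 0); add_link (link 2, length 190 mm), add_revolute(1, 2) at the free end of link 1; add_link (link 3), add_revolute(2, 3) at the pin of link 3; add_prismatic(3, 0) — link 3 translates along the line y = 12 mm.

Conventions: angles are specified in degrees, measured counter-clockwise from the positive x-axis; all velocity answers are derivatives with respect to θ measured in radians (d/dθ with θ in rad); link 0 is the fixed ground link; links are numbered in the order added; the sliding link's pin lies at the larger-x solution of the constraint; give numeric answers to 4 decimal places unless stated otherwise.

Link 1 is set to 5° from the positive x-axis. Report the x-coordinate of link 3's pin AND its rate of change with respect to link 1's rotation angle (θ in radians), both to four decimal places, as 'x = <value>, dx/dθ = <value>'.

geometry: r = 50 mm, L = 190 mm, e = 12 mm
crank pin P = (r cos θ, r sin θ) = (49.809735, 4.357787)
h = r sin θ − e = 4.357787 − 12 = -7.642213
x = r cos θ + √(L² − h²) = 49.809735 + 189.846245 = 239.655979
dx/dθ = −r sin θ − h·r cos θ/√(L² − h²) (θ in radians; h = -7.642213) = -2.352709

x = 239.6560, dx/dθ = -2.3527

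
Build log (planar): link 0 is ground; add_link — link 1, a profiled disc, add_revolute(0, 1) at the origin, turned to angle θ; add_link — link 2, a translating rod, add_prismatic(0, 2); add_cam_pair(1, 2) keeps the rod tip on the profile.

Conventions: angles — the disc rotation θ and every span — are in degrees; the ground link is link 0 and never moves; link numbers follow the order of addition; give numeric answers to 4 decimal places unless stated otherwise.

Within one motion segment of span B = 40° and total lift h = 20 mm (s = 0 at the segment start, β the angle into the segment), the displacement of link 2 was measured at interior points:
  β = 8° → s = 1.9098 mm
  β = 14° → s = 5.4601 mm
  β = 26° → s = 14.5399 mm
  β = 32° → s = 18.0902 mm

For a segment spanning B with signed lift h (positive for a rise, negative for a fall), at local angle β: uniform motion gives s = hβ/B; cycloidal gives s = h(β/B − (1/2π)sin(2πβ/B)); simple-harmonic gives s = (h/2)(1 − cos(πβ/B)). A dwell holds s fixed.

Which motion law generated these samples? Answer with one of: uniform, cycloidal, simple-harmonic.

candidates at β/B = r: uniform s = h·r (linear in β); cycloidal s = h·(r − sin(2πr)/(2π)); simple-harmonic s = (h/2)(1 − cos(πr))
β=8°: printed 1.9098 | uniform 4.0000, cycloidal 0.9727, simple-harmonic 1.9098
β=14°: printed 5.4601 | uniform 7.0000, cycloidal 4.4248, simple-harmonic 5.4601
β=26°: printed 14.5399 | uniform 13.0000, cycloidal 15.5752, simple-harmonic 14.5399
β=32°: printed 18.0902 | uniform 16.0000, cycloidal 19.0273, simple-harmonic 18.0902
only one law matches every sample → simple-harmonic

simple-harmonic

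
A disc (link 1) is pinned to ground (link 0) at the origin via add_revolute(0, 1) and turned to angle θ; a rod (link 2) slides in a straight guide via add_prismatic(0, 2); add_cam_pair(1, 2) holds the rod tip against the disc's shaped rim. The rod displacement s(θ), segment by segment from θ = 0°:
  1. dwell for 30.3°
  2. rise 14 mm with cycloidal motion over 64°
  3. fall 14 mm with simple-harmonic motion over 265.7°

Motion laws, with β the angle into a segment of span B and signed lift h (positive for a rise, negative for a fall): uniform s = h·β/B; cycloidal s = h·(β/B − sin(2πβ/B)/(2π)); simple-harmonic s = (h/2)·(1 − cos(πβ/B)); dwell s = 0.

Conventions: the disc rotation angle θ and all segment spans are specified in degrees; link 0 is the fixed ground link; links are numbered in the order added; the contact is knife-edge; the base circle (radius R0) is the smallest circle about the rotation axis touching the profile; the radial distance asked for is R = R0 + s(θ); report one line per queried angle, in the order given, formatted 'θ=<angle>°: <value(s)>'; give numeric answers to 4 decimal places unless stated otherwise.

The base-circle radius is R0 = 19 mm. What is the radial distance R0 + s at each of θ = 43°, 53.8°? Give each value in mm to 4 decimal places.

segment 1 (0° to 30.3°, dwell): s unchanged at 0.0000
θ = 43° falls in segment 2 (30.3° to 94.3°, cycloidal, h = 14): β = 43 − 30.3 = 12.7°, B = 64°; Δs = 14·(0.1984 − sin(2π·0.1984)/(2π)) = 0.6659; s = 0.0000 + 0.6659 = 0.6659
θ = 53.8° falls in segment 2 (30.3° to 94.3°, cycloidal, h = 14): β = 53.8 − 30.3 = 23.5°, B = 64°; Δs = 14·(0.3672 − sin(2π·0.3672)/(2π)) = 3.4897; s = 0.0000 + 3.4897 = 3.4897
θ=43°: R = R0 + s = 19 + 0.6659 = 19.6659
θ=53.8°: R = R0 + s = 19 + 3.4897 = 22.4897

θ=43°: 19.6659
θ=53.8°: 22.4897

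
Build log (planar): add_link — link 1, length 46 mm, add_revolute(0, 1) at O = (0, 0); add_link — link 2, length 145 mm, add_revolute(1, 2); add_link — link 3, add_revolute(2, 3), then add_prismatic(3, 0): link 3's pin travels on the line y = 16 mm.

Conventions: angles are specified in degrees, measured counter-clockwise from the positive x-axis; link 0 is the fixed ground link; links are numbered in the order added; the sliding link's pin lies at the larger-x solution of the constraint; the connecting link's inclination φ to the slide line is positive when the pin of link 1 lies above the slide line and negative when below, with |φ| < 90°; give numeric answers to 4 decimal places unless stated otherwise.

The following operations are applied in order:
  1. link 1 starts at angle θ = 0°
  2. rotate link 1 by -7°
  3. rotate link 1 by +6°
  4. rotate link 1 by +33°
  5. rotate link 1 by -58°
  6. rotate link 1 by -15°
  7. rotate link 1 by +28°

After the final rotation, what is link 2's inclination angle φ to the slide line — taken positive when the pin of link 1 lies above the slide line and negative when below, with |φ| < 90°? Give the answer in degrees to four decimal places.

geometry: r = 46 mm, L = 145 mm, e = 16 mm; θ starts at 0°
rotate link 1 by -7°: θ ← 0° -7° = -7°
rotate link 1 by +6°: θ ← -7° +6° = -1°
rotate link 1 by +33°: θ ← -1° +33° = 32°
rotate link 1 by -58°: θ ← 32° -58° = -26°
rotate link 1 by -15°: θ ← -26° -15° = -41°
rotate link 1 by +28°: θ ← -41° +28° = -13°
h = r sin θ − e = -10.347748 − 16 = -26.347748
sin φ = h / L = -26.347748 / 145 = -0.18170861
φ = arcsin(-0.18170861) = -10.469297°

-10.4693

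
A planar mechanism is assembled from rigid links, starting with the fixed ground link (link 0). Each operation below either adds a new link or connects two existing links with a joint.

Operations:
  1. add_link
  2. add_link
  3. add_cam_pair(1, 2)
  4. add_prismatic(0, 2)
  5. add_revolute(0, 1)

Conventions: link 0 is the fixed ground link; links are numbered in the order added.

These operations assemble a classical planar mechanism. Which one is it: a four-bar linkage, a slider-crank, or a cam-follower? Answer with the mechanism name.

links: 3 (incl. ground); joints: 1 revolute, 1 prismatic, 1 higher (cam) pair, forming one closed loop
3 links, revolute + prismatic + higher pair in one loop → cam-follower

cam-follower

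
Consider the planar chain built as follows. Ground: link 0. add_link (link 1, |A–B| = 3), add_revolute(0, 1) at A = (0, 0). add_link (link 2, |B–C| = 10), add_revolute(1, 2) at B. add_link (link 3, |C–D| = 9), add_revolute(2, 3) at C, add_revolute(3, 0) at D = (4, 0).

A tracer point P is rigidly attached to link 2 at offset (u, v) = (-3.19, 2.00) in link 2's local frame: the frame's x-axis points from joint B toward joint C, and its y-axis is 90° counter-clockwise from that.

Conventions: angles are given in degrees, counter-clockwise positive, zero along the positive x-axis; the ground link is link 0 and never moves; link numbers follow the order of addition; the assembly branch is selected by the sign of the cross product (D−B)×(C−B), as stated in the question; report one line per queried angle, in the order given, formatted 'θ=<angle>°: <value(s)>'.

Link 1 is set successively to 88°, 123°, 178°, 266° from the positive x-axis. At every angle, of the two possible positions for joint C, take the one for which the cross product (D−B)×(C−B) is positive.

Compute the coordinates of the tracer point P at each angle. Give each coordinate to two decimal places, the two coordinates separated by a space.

A=(0,0), D=(4.00,0)
θ=88°: B = A + 3.00·(cos88°, sin88°) = (0.1047, 2.9982)
θ=88°: |BD| = 4.9155
θ=88°: circle(B,10.00) ∩ circle(D,9.00): a=4.3904, h=8.9847
θ=88°:   candidates: C₊=(9.0640,7.4402) cross=44.164; C₋=(-1.8962,-6.7996) cross=-44.164
θ=88°:   branch + wants cross > 0 → take C=(9.0640,7.4402) (cross=44.164)
θ=88°: ex = (C−B)/|BC| = (0.8959,0.4442); ey = (-0.4442,0.8959)
θ=88°: P = B + -3.19·ex + 2.00·ey = (-3.6417,3.3730)
θ=123°: B = A + 3.00·(cos123°, sin123°) = (-1.6339, 2.5160)
θ=123°: |BD| = 6.1702
θ=123°: circle(B,10.00) ∩ circle(D,9.00): a=4.6248, h=8.8663
θ=123°:   candidates: C₊=(6.2043,8.7259) cross=54.707; C₋=(-1.0265,-7.4655) cross=-54.707
θ=123°:   branch + wants cross > 0 → take C=(6.2043,8.7259) (cross=54.707)
θ=123°: ex = (C−B)/|BC| = (0.7838,0.6210); ey = (-0.6210,0.7838)
θ=123°: P = B + -3.19·ex + 2.00·ey = (-5.3763,2.1027)
θ=178°: B = A + 3.00·(cos178°, sin178°) = (-2.9982, 0.1047)
θ=178°: |BD| = 6.9990
θ=178°: circle(B,10.00) ∩ circle(D,9.00): a=4.8568, h=8.7414
θ=178°:   candidates: C₊=(1.9889,8.7724) cross=61.180; C₋=(1.7273,-8.7083) cross=-61.180
θ=178°:   branch + wants cross > 0 → take C=(1.9889,8.7724) (cross=61.180)
θ=178°: ex = (C−B)/|BC| = (0.4987,0.8668); ey = (-0.8668,0.4987)
θ=178°: P = B + -3.19·ex + 2.00·ey = (-6.3226,-1.6629)
θ=266°: B = A + 3.00·(cos266°, sin266°) = (-0.2093, -2.9927)
θ=266°: |BD| = 5.1647
θ=266°: circle(B,10.00) ∩ circle(D,9.00): a=4.4218, h=8.9693
θ=266°:   candidates: C₊=(-1.8028,6.8795) cross=46.324; C₋=(8.5918,-7.7405) cross=-46.324
θ=266°:   branch + wants cross > 0 → take C=(-1.8028,6.8795) (cross=46.324)
θ=266°: ex = (C−B)/|BC| = (-0.1593,0.9872); ey = (-0.9872,-0.1593)
θ=266°: P = B + -3.19·ex + 2.00·ey = (-1.6754,-6.4606)

θ=88°: -3.64 3.37
θ=123°: -5.38 2.10
θ=178°: -6.32 -1.66
θ=266°: -1.68 -6.46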